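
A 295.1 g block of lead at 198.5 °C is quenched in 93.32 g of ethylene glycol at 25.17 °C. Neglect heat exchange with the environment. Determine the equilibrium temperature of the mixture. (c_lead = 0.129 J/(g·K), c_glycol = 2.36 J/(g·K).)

Heat lost by the lead equals heat gained by the glycol:
295.1·0.129·(198.5 − T) = 93.32·2.36·(T − 25.17)
38.07(198.5 − T) = 220.24(T − 25.17)
258.3 T = 13100  ⇒  T ≈ 50.71 °C

T_f ≈ 50.7 °C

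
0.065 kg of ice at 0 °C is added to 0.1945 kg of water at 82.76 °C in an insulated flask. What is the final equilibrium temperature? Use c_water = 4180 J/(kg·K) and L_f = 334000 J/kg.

Taking heat into each body as positive, Σ m c ΔT = 0:
fusion: m_ice L_f = 0.065×334000 = 21710
  meltwater 0→T: 0.065×4180×T = 271.7 T
  water cools: 0.1945×4180×(T − 82.76) = 813.01(T − 82.76)
1084.7 T = 67285 − 21710 = 45575
T ≈ 42.02 °C. Since T > 0 °C, the all-ice-melts assumption holds.

T_f ≈ 42.0 °C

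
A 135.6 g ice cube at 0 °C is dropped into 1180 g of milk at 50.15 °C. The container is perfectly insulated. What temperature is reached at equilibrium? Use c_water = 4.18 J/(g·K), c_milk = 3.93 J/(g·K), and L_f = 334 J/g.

T_f ≈ 36.0 °C

Let T be the final temperature. ΣQ_i = 0:
melt ice: 135.6·334 = 45290; meltwater 0→T: 135.6·4.18·T = 566.81 T; milk cools: 1180·3.93·(T − 50.15) = 4637.4(T − 50.15)
5204.2 T = 232566 − 45290 = 187275
T ≈ 35.99 °C (positive, so assuming full melt was valid).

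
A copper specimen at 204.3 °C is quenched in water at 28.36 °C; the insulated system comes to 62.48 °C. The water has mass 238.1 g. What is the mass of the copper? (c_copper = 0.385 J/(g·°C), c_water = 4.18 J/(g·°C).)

|Q_copper| = |Q_water|:
m·0.385·(204.3 − 62.48) = 238.1·4.18·(62.48 − 28.36)
54.6 m = 33958  ⇒  m ≈ 621.9 g

m ≈ 622 g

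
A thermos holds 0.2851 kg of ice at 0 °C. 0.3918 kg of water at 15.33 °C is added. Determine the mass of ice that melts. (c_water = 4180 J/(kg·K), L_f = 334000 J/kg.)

Water can give up m c ΔT = 0.3918×4180×15.33 = 25106 J before reaching 0 °C.
To melt every bit of ice: 0.2851×334000 = 95223 J.
25106 J < 95223 J, so only part of the ice melts and the system sits at 0 °C.
m_melt = 25106 / L_f = 0.07517 kg.

m_melted ≈ 0.0752 kg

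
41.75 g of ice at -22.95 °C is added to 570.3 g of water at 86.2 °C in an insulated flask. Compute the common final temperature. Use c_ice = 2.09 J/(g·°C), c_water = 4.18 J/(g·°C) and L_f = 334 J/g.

T_f ≈ 74.1 °C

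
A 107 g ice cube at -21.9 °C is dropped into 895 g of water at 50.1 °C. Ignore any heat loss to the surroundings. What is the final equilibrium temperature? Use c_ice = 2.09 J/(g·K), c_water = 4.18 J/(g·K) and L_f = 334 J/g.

Taking heat into each body as positive, Σ m c ΔT = 0:
warm ice to 0 °C: 107·2.09·(0 − (-21.9)) = 4897.5; melt ice: 107·334 = 35738; warm the meltwater: 447.26 T; water: 3741.1(T − 50.1)
4188.4 T = 187429 − 40635 = 146794
T ≈ 35.05 °C. Since T > 0 °C, the all-ice-melts assumption holds.

T_f ≈ 35.0 °C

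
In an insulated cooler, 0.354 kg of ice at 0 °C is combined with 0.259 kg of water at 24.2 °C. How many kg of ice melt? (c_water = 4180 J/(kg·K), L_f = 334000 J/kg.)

m_melted ≈ 0.0784 kg

Cooling the water to 0 °C releases 0.259·4180·24.2 = 26199 J.
Melting all 0.354 kg of ice would need 0.354·334000 = 118236 J.
Since 26199 < 118236 J, not all the ice melts; equilibrium is at 0 °C.
Mass melted = 26199/334000 ≈ 0.07844 kg.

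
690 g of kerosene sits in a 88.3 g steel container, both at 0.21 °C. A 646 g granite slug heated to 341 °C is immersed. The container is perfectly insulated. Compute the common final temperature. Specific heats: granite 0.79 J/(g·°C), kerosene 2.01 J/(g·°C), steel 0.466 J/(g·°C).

T_f ≈ 89.9 °C

Setting the total heat transfer to zero:
646·0.79·(T − 341) + 690·2.01·(T − 0.21) + 88.3·0.466·(T − 0.21) = 0
1938.4 T = 174326
T ≈ 89.93 °C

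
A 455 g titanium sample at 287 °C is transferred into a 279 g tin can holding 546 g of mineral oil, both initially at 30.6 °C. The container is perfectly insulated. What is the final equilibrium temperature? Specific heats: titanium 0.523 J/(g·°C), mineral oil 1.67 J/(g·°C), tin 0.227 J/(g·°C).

T_f ≈ 80.9 °C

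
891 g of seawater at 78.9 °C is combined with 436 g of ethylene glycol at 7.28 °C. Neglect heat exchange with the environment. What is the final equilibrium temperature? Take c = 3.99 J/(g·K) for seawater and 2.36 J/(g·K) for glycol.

Taking heat into each body as positive, Σ m c ΔT = 0:
891×3.99×(T − 78.9) + 436×2.36×(T − 7.28) = 0
3555.1(T − 78.9) + 1029(T − 7.28) = 0
4584.1 T = 287987
T ≈ 62.82 °C

T_f ≈ 62.8 °C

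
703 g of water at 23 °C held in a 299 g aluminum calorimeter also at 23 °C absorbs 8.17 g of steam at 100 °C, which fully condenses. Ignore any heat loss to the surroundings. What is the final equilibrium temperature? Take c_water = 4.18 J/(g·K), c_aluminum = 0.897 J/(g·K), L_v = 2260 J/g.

T_f ≈ 29.5 °C

Energy balance with sensible and latent terms:
steam→water at 100 °C releases m L_v = 8.17×2260 = 18464
  condensate cools 100→T: 8.17×4.18×(T − 100) = 34.15(T − 100)
  original water: 2938.5(T − 23)
  cup: 268.2(T − 23)
3240.9 T = 18464 + 3415.1 + 73755 = 95634
T ≈ 29.51 °C, under the boiling point, so the assumption holds.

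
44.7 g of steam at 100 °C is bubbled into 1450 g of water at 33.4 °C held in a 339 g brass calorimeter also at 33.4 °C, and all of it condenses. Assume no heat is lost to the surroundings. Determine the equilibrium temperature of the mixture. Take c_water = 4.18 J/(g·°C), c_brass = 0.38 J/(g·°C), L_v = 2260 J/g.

T_f ≈ 51.2 °C

Energy conservation, ΣQ = 0:
condense steam: −44.7×2260 = −101022
  condensate cools 100→T: 44.7×4.18×(T − 100) = 186.85(T − 100)
  original water: 6061(T − 33.4)
  brass cup: 339×0.38×(T − 33.4) = 128.82(T − 33.4)
6376.7 T = 101022 + 18685 + 206740 = 326447
T ≈ 51.19 °C, under the boiling point, so the assumption holds.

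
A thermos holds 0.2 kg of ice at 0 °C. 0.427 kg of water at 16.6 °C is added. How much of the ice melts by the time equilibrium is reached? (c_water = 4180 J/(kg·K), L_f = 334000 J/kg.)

m_melted ≈ 0.0887 kg

Water can give up m c ΔT = 0.427·4180·16.6 = 29629 J before reaching 0 °C.
Melting all 0.2 kg of ice would need 0.2·334000 = 66800 J.
29629 J < 66800 J, so only part of the ice melts and the system sits at 0 °C.
Mass melted = 29629/334000 ≈ 0.08871 kg.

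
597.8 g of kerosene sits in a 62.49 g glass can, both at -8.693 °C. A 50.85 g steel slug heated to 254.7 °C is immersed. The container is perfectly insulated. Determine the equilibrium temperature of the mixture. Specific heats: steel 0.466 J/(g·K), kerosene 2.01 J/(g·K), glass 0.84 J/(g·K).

T_f ≈ -3.8 °C

Heat gained plus heat lost sum to zero:
50.85×0.466×(T − 254.7) + 597.8×2.01×(T − (-8.693)) + 62.49×0.84×(T − (-8.693)) = 0
1277.8 T = -4866.2
T ≈ -3.81 °C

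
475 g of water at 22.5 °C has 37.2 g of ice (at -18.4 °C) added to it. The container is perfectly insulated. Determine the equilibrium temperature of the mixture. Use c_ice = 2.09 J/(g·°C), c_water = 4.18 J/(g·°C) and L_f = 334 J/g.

Taking heat into each body as positive, Σ m c ΔT = 0:
warm ice to 0 °C: 37.2·2.09·(0 − (-18.4)) = 1430.6
  fusion: m_ice L_f = 37.2·334 = 12425
  warm the meltwater: 155.5 T
  water: 1985.5(T − 22.5)
2141 T = 44674 − 13855 = 30818
T ≈ 14.39 °C (positive, so assuming full melt was valid).

T_f ≈ 14.4 °C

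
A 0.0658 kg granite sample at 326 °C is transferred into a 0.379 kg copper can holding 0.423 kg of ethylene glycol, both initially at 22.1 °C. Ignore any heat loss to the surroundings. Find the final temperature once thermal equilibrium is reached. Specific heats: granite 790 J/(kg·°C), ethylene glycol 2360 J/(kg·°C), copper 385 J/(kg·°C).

T_f ≈ 35.3 °C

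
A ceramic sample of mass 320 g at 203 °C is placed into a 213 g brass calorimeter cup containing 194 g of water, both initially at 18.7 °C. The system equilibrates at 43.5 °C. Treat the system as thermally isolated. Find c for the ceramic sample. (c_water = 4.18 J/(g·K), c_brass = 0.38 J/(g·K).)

c ≈ 0.433 J/(g·K)

Let T be the final temperature. ΣQ_i = 0:
320×c×(43.5 − 203) + 194×4.18×(43.5 − 18.7) + 213×0.38×(43.5 − 18.7) = 0
-51040 c = -22118
c = -22118/-51040 ≈ 0.4333 J/(g·K)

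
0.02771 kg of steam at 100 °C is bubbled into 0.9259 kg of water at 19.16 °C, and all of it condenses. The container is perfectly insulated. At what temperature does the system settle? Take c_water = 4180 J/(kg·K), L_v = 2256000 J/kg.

T_f ≈ 37.2 °C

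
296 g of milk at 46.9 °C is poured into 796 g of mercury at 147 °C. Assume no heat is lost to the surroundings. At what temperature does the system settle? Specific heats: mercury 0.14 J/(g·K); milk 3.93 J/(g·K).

T_f ≈ 55.7 °C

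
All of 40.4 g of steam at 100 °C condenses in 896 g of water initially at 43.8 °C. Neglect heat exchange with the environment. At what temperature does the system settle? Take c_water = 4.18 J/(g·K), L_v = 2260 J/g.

Net heat exchanged in the isolated system is zero:
latent heat released on condensation: 40.4×2260 = 91304; condensate cools 100→T: 40.4×4.18×(T − 100) = 168.87(T − 100); water warms: 896×4.18×(T − 43.8) = 3745.3(T − 43.8)
3914.2 T = 91304 + 16887 + 164043 = 272234
T ≈ 69.55 °C — below 100 °C, confirming all the steam condensed.

T_f ≈ 69.6 °C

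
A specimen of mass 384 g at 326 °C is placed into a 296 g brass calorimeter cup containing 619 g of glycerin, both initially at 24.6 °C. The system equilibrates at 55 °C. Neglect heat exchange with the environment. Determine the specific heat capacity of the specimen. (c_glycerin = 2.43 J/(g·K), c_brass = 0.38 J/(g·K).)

Heat gained plus heat lost sum to zero:
384×c×(55 − 326) + 619×2.43×(55 − 24.6) + 296×0.38×(55 − 24.6) = 0
-104064 c = -49146
c = -49146/-104064 ≈ 0.4723 J/(g·K)

c ≈ 0.472 J/(g·K)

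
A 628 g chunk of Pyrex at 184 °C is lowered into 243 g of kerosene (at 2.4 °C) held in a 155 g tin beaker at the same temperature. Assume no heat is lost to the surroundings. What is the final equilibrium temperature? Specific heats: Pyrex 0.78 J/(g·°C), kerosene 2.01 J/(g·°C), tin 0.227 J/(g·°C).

Let T be the final temperature. ΣQ_i = 0:
628*0.78*(T − 184) + 243*2.01*(T − 2.4) + 155*0.227*(T − 2.4) = 0
489.84(T − 184) + 488.43(T − 2.4) + 35.19(T − 2.4) = 0
1013.5 T = 91387
T = 91387 / 1013.5 = 90.2 °C

T_f ≈ 90.2 °C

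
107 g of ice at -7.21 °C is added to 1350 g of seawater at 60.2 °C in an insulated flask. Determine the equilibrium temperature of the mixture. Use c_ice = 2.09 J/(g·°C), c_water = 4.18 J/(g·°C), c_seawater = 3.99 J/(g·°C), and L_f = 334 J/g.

T_f ≈ 49.2 °C

Let T be the final temperature. ΣQ_i = 0:
ice -7.21→0 °C: 107×2.09×7.21 = 1612.4; fusion: m_ice L_f = 107×334 = 35738; meltwater 0→T: 107×4.18×T = 447.26 T; seawater: 5386.5(T − 60.2)
5833.8 T = 324267 − 37350 = 286917
T ≈ 49.18 °C — above 0 °C, consistent with complete melting.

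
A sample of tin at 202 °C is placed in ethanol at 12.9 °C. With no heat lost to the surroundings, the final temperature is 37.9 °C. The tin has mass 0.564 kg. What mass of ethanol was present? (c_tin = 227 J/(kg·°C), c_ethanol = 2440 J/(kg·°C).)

m ≈ 0.344 kg

Heat lost by the tin = heat gained by the ethanol:
0.564·227·(202 − 37.9) = m·2440·(37.9 − 12.9)
61000 m = 21009  ⇒  m ≈ 0.3444 kg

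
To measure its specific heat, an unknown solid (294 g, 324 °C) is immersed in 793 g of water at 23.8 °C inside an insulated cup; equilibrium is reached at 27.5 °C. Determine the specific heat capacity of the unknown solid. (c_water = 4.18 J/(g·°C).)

c ≈ 0.141 J/(g·°C)

Heat lost by the unknown solid = heat gained by the water:
294×c×(324 − 27.5) = 793×4.18×(27.5 − 23.8)
87171 c = 12265  ⇒  c ≈ 0.1407 J/(g·°C)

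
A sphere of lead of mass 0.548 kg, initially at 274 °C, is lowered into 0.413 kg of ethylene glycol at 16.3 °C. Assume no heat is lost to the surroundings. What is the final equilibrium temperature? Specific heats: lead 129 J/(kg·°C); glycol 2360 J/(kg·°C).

T_f ≈ 33.7 °C

With ΣQ=0 the equilibrium temperature is the m·c-weighted mean:
T_f = (70.69*274 + 974.68*16.3) / (70.69 + 974.68)
    = 35257 / 1045.4 ≈ 33.73 °C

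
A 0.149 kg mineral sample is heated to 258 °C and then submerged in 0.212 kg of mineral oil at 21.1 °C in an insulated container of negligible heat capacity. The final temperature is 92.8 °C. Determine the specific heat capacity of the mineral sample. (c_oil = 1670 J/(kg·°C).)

c ≈ 1030 J/(kg·°C)

Net heat exchanged in the isolated system is zero:
0.149×c×(92.8 − 258) + 0.212×1670×(92.8 − 21.1) = 0
-24.61 c = -25385
c = -25385/-24.61 ≈ 1031 J/(kg·°C)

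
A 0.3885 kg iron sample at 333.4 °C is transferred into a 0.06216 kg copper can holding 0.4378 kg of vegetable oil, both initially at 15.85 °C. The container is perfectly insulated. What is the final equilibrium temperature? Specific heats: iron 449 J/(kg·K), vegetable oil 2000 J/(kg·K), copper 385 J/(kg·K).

Net heat exchanged in the isolated system is zero:
0.3885×449×(T − 333.4) + 0.4378×2000×(T − 15.85) + 0.06216×385×(T − 15.85) = 0
174.44(T − 333.4) + 875.6(T − 15.85) + 23.93(T − 15.85) = 0
1074 T = 72415
T = 72415 / 1074 = 67.4 °C

T_f ≈ 67.4 °C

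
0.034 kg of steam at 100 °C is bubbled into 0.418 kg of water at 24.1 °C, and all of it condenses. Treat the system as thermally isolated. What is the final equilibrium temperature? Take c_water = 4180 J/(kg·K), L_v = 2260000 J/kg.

Energy balance with sensible and latent terms:
latent heat released on condensation: 0.034×2260000 = 76840; condensate cools 100→T: 0.034×4180×(T − 100) = 142.12(T − 100); original water: 1747.2(T − 24.1)
1889.4 T = 76840 + 14212 + 42108 = 133160
T ≈ 70.48 °C (< 100 °C, so full condensation is consistent).

T_f ≈ 70.5 °C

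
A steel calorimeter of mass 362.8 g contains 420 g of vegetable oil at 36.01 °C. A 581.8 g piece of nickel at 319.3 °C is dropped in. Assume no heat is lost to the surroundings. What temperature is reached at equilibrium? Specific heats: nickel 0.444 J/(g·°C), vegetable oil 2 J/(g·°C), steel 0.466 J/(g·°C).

T_f ≈ 93.8 °C

Taking heat into each body as positive, Σ m c ΔT = 0:
581.8*0.444*(T − 319.3) + 420*2*(T − 36.01) + 362.8*0.466*(T − 36.01) = 0
258.32(T − 319.3) + 840(T − 36.01) + 169.06(T − 36.01) = 0
1267.4 T = 118818
T = 118818 / 1267.4 = 93.8 °C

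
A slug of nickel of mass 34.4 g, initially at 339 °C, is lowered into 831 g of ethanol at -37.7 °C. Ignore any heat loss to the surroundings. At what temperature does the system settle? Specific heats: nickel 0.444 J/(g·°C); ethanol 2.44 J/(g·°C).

T_f ≈ -34.9 °C

Net heat exchanged in the isolated system is zero:
34.4*0.444*(T − 339) + 831*2.44*(T − (-37.7)) = 0
15.27(T − 339) + 2027.6(T − (-37.7)) = 0
(15.27 + 2027.6) T = 15.27*339 + 2027.6*(-37.7)
T = -71264/2042.9 ≈ -34.88 °C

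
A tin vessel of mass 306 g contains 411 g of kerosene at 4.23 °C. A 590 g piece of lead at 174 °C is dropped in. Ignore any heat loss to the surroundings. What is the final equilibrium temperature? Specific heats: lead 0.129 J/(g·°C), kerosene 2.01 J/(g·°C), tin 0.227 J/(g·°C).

Conservation of energy gives ΣQ = 0:
590*0.129*(T − 174) + 411*2.01*(T − 4.23) + 306*0.227*(T − 4.23) = 0
76.11(T − 174) + 826.11(T − 4.23) + 69.46(T − 4.23) = 0
971.68 T = 17031
T = 17031 / 971.68 = 17.5 °C

T_f ≈ 17.5 °C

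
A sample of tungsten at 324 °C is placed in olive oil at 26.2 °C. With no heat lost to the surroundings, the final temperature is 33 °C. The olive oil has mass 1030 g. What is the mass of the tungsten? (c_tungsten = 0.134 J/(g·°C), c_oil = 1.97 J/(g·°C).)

m ≈ 354 g

|Q_tungsten| = |Q_oil|:
m·0.134·(324 − 33) = 1030·1.97·(33 − 26.2)
38.99 m = 13798  ⇒  m ≈ 353.8 g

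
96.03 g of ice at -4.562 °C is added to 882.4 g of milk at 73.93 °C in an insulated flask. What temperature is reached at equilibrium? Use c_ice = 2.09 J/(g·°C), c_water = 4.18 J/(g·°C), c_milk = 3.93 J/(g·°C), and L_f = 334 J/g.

T_f ≈ 57.7 °C

Taking heat into each body as positive, Σ m c ΔT = 0:
ice -4.562→0 °C: 96.03·2.09·4.562 = 915.61; melt ice: 96.03·334 = 32074; meltwater 0→T: 96.03·4.18·T = 401.41 T; milk cools: 882.4·3.93·(T − 73.93) = 3467.8(T − 73.93)
3869.2 T = 256377 − 32990 = 223387
T ≈ 57.73 °C. Since T > 0 °C, the all-ice-melts assumption holds.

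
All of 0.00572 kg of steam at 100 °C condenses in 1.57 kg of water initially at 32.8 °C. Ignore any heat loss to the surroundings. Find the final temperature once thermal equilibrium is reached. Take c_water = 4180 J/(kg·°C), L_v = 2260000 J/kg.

T_f ≈ 35.0 °C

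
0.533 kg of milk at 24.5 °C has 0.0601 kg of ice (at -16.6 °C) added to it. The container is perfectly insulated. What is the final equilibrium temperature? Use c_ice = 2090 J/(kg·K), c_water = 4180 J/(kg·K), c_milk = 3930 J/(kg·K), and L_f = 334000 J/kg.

T_f ≈ 12.4 °C

Taking heat into each body as positive, Σ m c ΔT = 0:
warm ice to 0 °C: 0.0601×2090×(0 − (-16.6)) = 2085.1; melt ice: 0.0601×334000 = 20073; meltwater 0→T: 0.0601×4180×T = 251.22 T; milk: 2094.7(T − 24.5)
2345.9 T = 51320 − 22159 = 29161
T ≈ 12.43 °C. Since T > 0 °C, the all-ice-melts assumption holds.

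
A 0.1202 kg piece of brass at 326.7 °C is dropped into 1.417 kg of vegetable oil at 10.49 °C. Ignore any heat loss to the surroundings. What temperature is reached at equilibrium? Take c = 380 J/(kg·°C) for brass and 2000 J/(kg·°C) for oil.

Heat gained plus heat lost sum to zero:
0.1202*380*(T − 326.7) + 1.417*2000*(T − 10.49) = 0
45.68(T − 326.7) + 2834(T − 10.49) = 0
2879.7 T = 44651
T ≈ 15.51 °C

T_f ≈ 15.5 °C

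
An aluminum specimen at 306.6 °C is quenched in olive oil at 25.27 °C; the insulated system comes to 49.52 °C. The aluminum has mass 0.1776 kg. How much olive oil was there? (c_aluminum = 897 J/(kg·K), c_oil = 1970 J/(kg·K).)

Taking heat into each body as positive, Σ m c ΔT = 0:
0.1776·897·(49.52 − 306.6) + m·1970·(49.52 − 25.27) = 0
47773 m = 40955
m = 40955/47773 ≈ 0.8573 kg

m ≈ 0.857 kg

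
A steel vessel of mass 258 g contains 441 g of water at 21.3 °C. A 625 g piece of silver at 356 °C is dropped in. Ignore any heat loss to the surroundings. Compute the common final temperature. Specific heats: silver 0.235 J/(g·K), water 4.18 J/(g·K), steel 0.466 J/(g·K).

Let T be the final temperature. ΣQ_i = 0:
625·0.235·(T − 356) + 441·4.18·(T − 21.3) + 258·0.466·(T − 21.3) = 0
146.88(T − 356) + 1843.4(T − 21.3) + 120.23(T − 21.3) = 0
(146.88 + 1843.4 + 120.23) T = 146.88·356 + 1843.4·21.3 + 120.23·21.3
T = 94112 / 2110.5 = 44.6 °C

T_f ≈ 44.6 °C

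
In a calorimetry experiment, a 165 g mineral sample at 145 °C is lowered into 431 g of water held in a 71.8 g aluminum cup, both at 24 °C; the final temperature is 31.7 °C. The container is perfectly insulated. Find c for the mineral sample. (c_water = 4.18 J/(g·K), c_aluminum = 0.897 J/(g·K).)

Taking heat into each body as positive, Σ m c ΔT = 0:
165·c·(31.7 − 145) + 431·4.18·(31.7 − 24) + 71.8·0.897·(31.7 − 24) = 0
-18694 c = -14368
c = -14368/-18694 ≈ 0.7686 J/(g·K)

c ≈ 0.769 J/(g·K)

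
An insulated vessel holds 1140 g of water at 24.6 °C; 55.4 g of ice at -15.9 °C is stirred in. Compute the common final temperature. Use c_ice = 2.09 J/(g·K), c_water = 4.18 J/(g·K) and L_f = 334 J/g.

T_f ≈ 19.4 °C

Sum of m c ΔT and latent-heat terms is zero:
warm ice to 0 °C: 55.4·2.09·(0 − (-15.9)) = 1841
  fusion: m_ice L_f = 55.4·334 = 18504
  warm the meltwater: 231.57 T
  water cools: 1140·4.18·(T − 24.6) = 4765.2(T − 24.6)
4996.8 T = 117224 − 20345 = 96879
T ≈ 19.39 °C. Since T > 0 °C, the all-ice-melts assumption holds.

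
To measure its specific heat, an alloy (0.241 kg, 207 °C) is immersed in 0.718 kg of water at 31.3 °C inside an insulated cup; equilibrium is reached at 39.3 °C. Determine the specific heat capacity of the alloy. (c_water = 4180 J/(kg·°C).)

Heat lost by the alloy = heat gained by the water:
0.241·c·(207 − 39.3) = 0.718·4180·(39.3 − 31.3)
40.42 c = 24010  ⇒  c ≈ 594.1 J/(kg·°C)

c ≈ 594 J/(kg·°C)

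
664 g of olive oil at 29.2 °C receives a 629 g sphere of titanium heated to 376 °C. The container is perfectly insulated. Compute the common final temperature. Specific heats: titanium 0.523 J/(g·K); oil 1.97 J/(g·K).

T_f ≈ 98.9 °C

Setting the total heat transfer to zero:
629×0.523×(T − 376) + 664×1.97×(T − 29.2) = 0
(328.97 + 1308.1) T = 328.97×376 + 1308.1×29.2
T ≈ 98.89 °C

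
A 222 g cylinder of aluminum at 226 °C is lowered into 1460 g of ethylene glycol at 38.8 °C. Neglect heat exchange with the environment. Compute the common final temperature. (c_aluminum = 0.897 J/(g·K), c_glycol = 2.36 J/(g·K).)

Taking heat into each body as positive, Σ m c ΔT = 0:
222·0.897·(T − 226) + 1460·2.36·(T − 38.8) = 0
(199.13 + 3445.6) T = 199.13·226 + 3445.6·38.8
T ≈ 49.03 °C

T_f ≈ 49.0 °C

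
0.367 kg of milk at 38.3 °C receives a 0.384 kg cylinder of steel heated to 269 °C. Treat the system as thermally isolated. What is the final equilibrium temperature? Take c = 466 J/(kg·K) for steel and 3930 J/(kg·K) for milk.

T_f ≈ 63.8 °C

Net heat exchanged in the isolated system is zero:
0.384*466*(T − 269) + 0.367*3930*(T − 38.3) = 0
178.94(T − 269) + 1442.3(T − 38.3) = 0
1621.3 T = 103376
T ≈ 63.76 °C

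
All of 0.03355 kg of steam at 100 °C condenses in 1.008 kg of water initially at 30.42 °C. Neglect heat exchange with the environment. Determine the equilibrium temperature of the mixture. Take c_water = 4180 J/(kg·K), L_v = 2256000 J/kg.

Energy balance with sensible and latent terms:
steam→water at 100 °C releases m L_v = 0.03355×2256000 = 75689
  condensate cools 100→T: 0.03355×4180×(T − 100) = 140.24(T − 100)
  original water: 4213.4(T − 30.42)
4353.7 T = 75689 + 14024 + 128173 = 217886
T ≈ 50.05 °C — below 100 °C, confirming all the steam condensed.

T_f ≈ 50.0 °C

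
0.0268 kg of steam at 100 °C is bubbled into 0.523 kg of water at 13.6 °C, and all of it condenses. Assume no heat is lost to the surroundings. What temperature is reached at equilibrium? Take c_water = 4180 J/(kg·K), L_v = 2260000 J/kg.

T_f ≈ 44.2 °C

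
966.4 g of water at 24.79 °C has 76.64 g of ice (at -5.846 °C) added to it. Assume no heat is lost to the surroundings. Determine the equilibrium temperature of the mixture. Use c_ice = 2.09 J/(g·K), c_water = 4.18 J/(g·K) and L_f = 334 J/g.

T_f ≈ 16.9 °C

Energy balance with sensible and latent terms:
warm ice to 0 °C: 76.64×2.09×(0 − (-5.846)) = 936.4
  melt ice: 76.64×334 = 25598
  meltwater 0→T: 76.64×4.18×T = 320.36 T
  water cools: 966.4×4.18×(T − 24.79) = 4039.6(T − 24.79)
4359.9 T = 100140 − 26534 = 73606
T ≈ 16.88 °C — above 0 °C, consistent with complete melting.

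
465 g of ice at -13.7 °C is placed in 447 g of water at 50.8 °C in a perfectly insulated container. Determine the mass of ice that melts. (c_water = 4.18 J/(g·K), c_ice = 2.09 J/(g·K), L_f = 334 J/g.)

m_melted ≈ 244 g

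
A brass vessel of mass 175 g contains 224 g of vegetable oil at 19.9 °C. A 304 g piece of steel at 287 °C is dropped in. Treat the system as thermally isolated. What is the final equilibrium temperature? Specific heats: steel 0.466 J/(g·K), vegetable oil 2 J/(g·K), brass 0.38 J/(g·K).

Net heat exchanged in the isolated system is zero:
304*0.466*(T − 287) + 224*2*(T − 19.9) + 175*0.38*(T − 19.9) = 0
(141.66 + 448 + 66.5) T = 141.66*287 + 448*19.9 + 66.5*19.9
T = 50896 / 656.16 = 77.6 °C

T_f ≈ 77.6 °C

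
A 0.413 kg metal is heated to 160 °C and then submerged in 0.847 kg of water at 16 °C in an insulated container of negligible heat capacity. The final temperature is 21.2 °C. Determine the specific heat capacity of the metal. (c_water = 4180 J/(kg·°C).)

c ≈ 321 J/(kg·°C)

m_s c (T_s − T_f) = m_water c_water (T_f − T_0):
0.413×c×(160 − 21.2) = 0.847×4180×(21.2 − 16)
57.32 c = 18410  ⇒  c ≈ 321.2 J/(kg·°C)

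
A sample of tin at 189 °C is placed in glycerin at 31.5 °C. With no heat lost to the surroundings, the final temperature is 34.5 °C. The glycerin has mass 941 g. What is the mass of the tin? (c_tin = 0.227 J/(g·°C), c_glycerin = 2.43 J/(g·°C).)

m ≈ 196 g

|Q_tin| = |Q_glycerin|:
m×0.227×(189 − 34.5) = 941×2.43×(34.5 − 31.5)
35.07 m = 6859.9  ⇒  m ≈ 195.6 g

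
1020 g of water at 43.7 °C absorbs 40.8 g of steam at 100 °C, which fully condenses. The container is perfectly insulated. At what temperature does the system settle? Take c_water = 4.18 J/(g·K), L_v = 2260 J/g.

T_f ≈ 66.7 °C

Heat gained plus heat lost sum to zero:
latent heat released on condensation: 40.8·2260 = 92208; condensed water 100 °C→T: 170.54(T − 100); original water: 4263.6(T − 43.7)
4434.1 T = 92208 + 17054 + 186319 = 295582
T ≈ 66.66 °C, under the boiling point, so the assumption holds.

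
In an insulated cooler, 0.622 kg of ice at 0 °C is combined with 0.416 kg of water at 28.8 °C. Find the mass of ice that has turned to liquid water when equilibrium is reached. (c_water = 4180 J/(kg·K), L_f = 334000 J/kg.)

m_melted ≈ 0.15 kg

Cooling the water to 0 °C releases 0.416×4180×28.8 = 50080 J.
To melt every bit of ice: 0.622×334000 = 207748 J.
That's not enough to melt it all — equilibrium is at 0 °C with ice remaining.
Mass melted = 50080/334000 ≈ 0.1499 kg.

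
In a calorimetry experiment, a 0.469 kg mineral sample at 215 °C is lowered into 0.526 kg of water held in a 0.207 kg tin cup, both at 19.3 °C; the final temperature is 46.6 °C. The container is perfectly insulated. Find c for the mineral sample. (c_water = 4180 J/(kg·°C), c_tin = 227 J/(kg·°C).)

c ≈ 776 J/(kg·°C)

Setting the total heat transfer to zero:
0.469×c×(46.6 − 215) + 0.526×4180×(46.6 − 19.3) + 0.207×227×(46.6 − 19.3) = 0
-78.98 c = -61307
c = -61307/-78.98 ≈ 776.2 J/(kg·°C)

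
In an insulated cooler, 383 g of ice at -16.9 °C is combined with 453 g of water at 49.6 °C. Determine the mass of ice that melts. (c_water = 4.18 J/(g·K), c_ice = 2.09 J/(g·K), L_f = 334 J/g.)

m_melted ≈ 241 g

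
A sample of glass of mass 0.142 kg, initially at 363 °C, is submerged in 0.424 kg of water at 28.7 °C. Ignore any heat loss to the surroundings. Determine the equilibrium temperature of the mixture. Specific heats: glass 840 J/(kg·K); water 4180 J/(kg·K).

T_f ≈ 49.8 °C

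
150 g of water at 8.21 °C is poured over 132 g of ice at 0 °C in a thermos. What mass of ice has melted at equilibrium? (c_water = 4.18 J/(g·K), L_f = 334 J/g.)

m_melted ≈ 15.4 g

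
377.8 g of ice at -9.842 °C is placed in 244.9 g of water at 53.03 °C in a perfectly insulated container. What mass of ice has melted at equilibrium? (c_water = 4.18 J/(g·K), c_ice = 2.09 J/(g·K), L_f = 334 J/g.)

Water can give up m c ΔT = 244.9×4.18×53.03 = 54286 J before reaching 0 °C.
Of that, 377.8×2.09×9.842 = 7771.3 J goes to bring the ice to 0 °C, leaving 46515 J.
Melting all 377.8 g of ice would need 377.8×334 = 126185 J.
That's not enough to melt it all — equilibrium is at 0 °C with ice remaining.
m_melted×334 = 46515  ⇒  m_melted ≈ 139.3 g.

m_melted ≈ 139 g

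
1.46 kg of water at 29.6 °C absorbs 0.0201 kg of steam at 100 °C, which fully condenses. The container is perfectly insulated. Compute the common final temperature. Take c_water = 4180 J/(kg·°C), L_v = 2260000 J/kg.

Energy conservation, ΣQ = 0:
condense steam: −0.0201×2260000 = −45426; condensed water 100 °C→T: 84.02(T − 100); original water: 6102.8(T − 29.6)
6186.8 T = 45426 + 8401.8 + 180643 = 234471
T ≈ 37.90 °C — below 100 °C, confirming all the steam condensed.

T_f ≈ 37.9 °C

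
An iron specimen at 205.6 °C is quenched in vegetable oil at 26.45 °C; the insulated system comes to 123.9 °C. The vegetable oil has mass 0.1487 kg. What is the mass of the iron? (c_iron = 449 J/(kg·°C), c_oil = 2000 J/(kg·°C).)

m ≈ 0.79 kg

Let T be the final temperature. ΣQ_i = 0:
m·449·(123.9 − 205.6) + 0.1487·2000·(123.9 − 26.45) = 0
-36683 m = -28982
m = -28982/-36683 ≈ 0.79 kg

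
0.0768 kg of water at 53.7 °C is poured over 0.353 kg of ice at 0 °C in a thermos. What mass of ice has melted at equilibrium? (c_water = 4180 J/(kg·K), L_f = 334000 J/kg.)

m_melted ≈ 0.0516 kg

Heat available from the water dropping to 0 °C: 0.0768×4180×53.7 = 17239 J.
Melting all 0.353 kg of ice would need 0.353×334000 = 117902 J.
17239 J < 117902 J, so only part of the ice melts and the system sits at 0 °C.
Mass melted = 17239/334000 ≈ 0.05161 kg.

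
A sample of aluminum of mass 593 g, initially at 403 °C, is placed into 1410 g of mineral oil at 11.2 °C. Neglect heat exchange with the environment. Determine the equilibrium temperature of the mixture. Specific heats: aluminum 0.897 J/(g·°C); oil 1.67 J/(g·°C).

Setting the total heat transfer to zero:
593*0.897*(T − 403) + 1410*1.67*(T − 11.2) = 0
2886.6 T = 240737
T = 240737/2886.6 ≈ 83.40 °C

T_f ≈ 83.4 °C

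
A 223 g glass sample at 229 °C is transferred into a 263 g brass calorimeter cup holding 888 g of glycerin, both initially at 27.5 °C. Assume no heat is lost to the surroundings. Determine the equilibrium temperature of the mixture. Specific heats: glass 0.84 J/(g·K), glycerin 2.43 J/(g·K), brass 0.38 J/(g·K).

T_f ≈ 42.9 °C

T_f = Σ m_i c_i T_i / Σ m_i c_i:
T_f = (187.32×229 + 2157.8×27.5 + 99.94×27.5) / (187.32 + 2157.8 + 99.94)
    = 104985 / 2445.1 ≈ 42.94 °C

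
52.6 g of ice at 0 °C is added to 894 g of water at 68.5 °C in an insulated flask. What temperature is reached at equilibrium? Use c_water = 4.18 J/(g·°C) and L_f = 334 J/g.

T_f ≈ 60.3 °C

Taking heat into each body as positive, Σ m c ΔT = 0:
fusion: m_ice L_f = 52.6×334 = 17568
  warm the meltwater: 219.87 T
  water cools: 894×4.18×(T − 68.5) = 3736.9(T − 68.5)
3956.8 T = 255979 − 17568 = 238411
T ≈ 60.25 °C — above 0 °C, consistent with complete melting.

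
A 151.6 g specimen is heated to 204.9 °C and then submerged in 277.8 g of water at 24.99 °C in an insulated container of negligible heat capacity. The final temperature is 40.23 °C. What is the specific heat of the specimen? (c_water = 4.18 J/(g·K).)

Net heat exchanged in the isolated system is zero:
151.6·c·(40.23 − 204.9) + 277.8·4.18·(40.23 − 24.99) = 0
-24964 c = -17697
c = -17697/-24964 ≈ 0.7089 J/(g·K)

c ≈ 0.709 J/(g·K)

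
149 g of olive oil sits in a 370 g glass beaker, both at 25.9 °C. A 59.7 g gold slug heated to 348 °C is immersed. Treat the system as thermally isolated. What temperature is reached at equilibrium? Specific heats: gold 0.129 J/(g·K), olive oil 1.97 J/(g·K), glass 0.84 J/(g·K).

Energy conservation, ΣQ = 0:
59.7×0.129×(T − 348) + 149×1.97×(T − 25.9) + 370×0.84×(T − 25.9) = 0
(7.701 + 293.53 + 310.8) T = 7.701×348 + 293.53×25.9 + 310.8×25.9
T ≈ 29.95 °C

T_f ≈ 30.0 °C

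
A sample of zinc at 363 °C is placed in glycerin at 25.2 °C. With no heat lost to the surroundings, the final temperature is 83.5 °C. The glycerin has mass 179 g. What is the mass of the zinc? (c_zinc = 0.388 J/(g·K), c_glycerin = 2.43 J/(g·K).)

Heat lost by the zinc = heat gained by the glycerin:
m·0.388·(363 − 83.5) = 179·2.43·(83.5 − 25.2)
108.45 m = 25359  ⇒  m ≈ 233.8 g

m ≈ 234 g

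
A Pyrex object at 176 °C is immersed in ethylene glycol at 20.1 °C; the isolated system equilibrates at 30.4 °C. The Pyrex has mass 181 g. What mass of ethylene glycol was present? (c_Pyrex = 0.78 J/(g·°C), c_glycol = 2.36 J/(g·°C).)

Setting the total heat transfer to zero:
181·0.78·(30.4 − 176) + m·2.36·(30.4 − 20.1) = 0
24.31 m = 20556
m = 20556/24.31 ≈ 845.6 g

m ≈ 846 g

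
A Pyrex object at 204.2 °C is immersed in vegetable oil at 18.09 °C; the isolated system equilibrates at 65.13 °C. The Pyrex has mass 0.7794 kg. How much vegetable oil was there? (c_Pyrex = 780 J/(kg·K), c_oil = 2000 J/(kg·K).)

m ≈ 0.899 kg

Energy conservation, ΣQ = 0:
0.7794×780×(65.13 − 204.2) + m×2000×(65.13 − 18.09) = 0
94080 m = 84545
m = 84545/94080 ≈ 0.8987 kg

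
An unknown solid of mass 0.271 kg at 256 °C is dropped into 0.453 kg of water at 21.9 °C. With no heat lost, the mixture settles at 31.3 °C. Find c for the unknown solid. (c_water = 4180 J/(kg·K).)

c ≈ 292 J/(kg·K)

Energy conservation, ΣQ = 0:
0.271·c·(31.3 − 256) + 0.453·4180·(31.3 − 21.9) = 0
-60.89 c = -17799
c = -17799/-60.89 ≈ 292.3 J/(kg·K)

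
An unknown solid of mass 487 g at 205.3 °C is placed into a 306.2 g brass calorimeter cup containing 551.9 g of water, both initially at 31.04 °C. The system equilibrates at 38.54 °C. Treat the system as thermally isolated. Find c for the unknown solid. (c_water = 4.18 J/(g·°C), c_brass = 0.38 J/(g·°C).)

c ≈ 0.224 J/(g·°C)

Net heat exchanged in the isolated system is zero:
487·c·(38.54 − 205.3) + 551.9·4.18·(38.54 − 31.04) + 306.2·0.38·(38.54 − 31.04) = 0
-81212 c = -18175
c = -18175/-81212 ≈ 0.2238 J/(g·°C)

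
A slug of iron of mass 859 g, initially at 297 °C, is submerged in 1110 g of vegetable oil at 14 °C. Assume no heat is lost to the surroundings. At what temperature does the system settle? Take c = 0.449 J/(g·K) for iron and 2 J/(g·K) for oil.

Set heat shed by the hot body equal to heat absorbed by the cold body:
859×0.449×(297 − T) = 1110×2×(T − 14)
385.69(297 − T) = 2220(T − 14)
2605.7 T = 145630  ⇒  T ≈ 55.89 °C

T_f ≈ 55.9 °C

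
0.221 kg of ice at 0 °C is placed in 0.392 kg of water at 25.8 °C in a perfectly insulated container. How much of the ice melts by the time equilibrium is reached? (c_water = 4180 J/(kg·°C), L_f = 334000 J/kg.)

m_melted ≈ 0.127 kg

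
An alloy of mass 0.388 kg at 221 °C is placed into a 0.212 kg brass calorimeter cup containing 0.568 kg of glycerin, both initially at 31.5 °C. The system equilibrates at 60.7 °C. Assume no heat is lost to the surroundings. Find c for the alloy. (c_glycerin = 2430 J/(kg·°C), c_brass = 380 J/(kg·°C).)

Setting the total heat transfer to zero:
0.388×c×(60.7 − 221) + 0.568×2430×(60.7 − 31.5) + 0.212×380×(60.7 − 31.5) = 0
-62.2 c = -42655
c = -42655/-62.2 ≈ 685.8 J/(kg·°C)

c ≈ 686 J/(kg·°C)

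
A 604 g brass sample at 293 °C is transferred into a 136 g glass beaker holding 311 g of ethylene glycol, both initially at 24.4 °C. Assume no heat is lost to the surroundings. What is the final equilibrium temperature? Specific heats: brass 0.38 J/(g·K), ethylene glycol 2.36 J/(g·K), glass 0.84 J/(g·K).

Conservation of energy gives ΣQ = 0:
604*0.38*(T − 293) + 311*2.36*(T − 24.4) + 136*0.84*(T − 24.4) = 0
229.52(T − 293) + 733.96(T − 24.4) + 114.24(T − 24.4) = 0
1077.7 T = 87945
T = 87945/1077.7 ≈ 81.60 °C

T_f ≈ 81.6 °C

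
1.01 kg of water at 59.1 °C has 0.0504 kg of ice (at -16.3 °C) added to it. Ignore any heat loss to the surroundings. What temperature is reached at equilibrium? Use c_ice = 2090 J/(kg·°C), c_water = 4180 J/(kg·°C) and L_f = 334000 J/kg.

T_f ≈ 52.1 °C

Let T be the final temperature. ΣQ_i = 0:
ice -16.3→0 °C: 0.0504×2090×16.3 = 1717; melt ice: 0.0504×334000 = 16834; meltwater 0→T: 0.0504×4180×T = 210.67 T; water: 4221.8(T − 59.1)
4432.5 T = 249508 − 18551 = 230958
T ≈ 52.11 °C. Since T > 0 °C, the all-ice-melts assumption holds.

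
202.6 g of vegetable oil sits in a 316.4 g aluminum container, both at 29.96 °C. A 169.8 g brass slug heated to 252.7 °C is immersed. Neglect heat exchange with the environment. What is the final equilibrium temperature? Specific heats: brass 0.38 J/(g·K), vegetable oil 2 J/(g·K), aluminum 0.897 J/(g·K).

T_f ≈ 49.0 °C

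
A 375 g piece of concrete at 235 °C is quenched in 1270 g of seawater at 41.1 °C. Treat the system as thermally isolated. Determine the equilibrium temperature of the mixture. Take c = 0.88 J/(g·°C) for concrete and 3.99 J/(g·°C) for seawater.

T_f ≈ 53.0 °C

Net heat exchanged in the isolated system is zero:
375×0.88×(T − 235) + 1270×3.99×(T − 41.1) = 0
(330 + 5067.3) T = 330×235 + 5067.3×41.1
T ≈ 52.96 °C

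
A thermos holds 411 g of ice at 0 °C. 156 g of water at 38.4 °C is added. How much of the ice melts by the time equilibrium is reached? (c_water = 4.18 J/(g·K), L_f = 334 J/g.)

m_melted ≈ 75 g

Water can give up m c ΔT = 156×4.18×38.4 = 25040 J before reaching 0 °C.
Fully melting the ice requires m_ice L_f = 411×334 = 137274 J.
Since 25040 < 137274 J, not all the ice melts; equilibrium is at 0 °C.
Mass melted = 25040/334 ≈ 74.97 g.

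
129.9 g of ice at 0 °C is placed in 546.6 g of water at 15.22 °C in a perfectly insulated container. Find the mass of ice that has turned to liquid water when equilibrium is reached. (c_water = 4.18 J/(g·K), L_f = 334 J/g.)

m_melted ≈ 104 g

Cooling the water to 0 °C releases 546.6·4.18·15.22 = 34774 J.
Melting all 129.9 g of ice would need 129.9·334 = 43387 J.
Since 34774 < 43387 J, not all the ice melts; equilibrium is at 0 °C.
m_melt = 34774 / L_f = 104.1 g.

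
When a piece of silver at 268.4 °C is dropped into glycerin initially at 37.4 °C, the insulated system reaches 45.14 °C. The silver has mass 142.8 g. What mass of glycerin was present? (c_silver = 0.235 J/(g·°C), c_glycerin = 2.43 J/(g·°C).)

m ≈ 398 g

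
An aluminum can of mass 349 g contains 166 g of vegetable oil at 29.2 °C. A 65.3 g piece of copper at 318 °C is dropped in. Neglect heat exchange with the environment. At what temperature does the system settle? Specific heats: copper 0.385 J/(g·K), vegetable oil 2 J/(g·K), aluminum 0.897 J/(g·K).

T_f ≈ 40.0 °C

Taking heat into each body as positive, Σ m c ΔT = 0:
65.3×0.385×(T − 318) + 166×2×(T − 29.2) + 349×0.897×(T − 29.2) = 0
25.14(T − 318) + 332(T − 29.2) + 313.05(T − 29.2) = 0
(25.14 + 332 + 313.05) T = 25.14×318 + 332×29.2 + 313.05×29.2
T = 26830 / 670.19 = 40 °C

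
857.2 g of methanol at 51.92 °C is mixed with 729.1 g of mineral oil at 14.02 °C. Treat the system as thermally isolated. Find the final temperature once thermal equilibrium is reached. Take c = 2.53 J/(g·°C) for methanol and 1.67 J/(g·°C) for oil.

Let T be the final temperature. ΣQ_i = 0:
857.2·2.53·(T − 51.92) + 729.1·1.67·(T − 14.02) = 0
3386.3 T = 129670
T = 129670 / 3386.3 = 38.3 °C

T_f ≈ 38.3 °C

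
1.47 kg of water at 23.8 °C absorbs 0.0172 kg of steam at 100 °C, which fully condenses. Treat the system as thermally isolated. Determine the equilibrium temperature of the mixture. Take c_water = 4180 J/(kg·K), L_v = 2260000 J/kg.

Sum of m c ΔT and latent-heat terms is zero:
steam→water at 100 °C releases m L_v = 0.0172·2260000 = 38872
  condensed water 100 °C→T: 71.9(T − 100)
  water warms: 1.47·4180·(T − 23.8) = 6144.6(T − 23.8)
6216.5 T = 38872 + 7189.6 + 146241 = 192303
T ≈ 30.93 °C (< 100 °C, so full condensation is consistent).

T_f ≈ 30.9 °C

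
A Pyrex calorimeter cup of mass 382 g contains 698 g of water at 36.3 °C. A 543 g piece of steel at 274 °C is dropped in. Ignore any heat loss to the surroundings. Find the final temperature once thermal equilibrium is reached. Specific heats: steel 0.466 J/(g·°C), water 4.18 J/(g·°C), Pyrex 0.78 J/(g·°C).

T_f ≈ 53.6 °C

Energy conservation, ΣQ = 0:
543·0.466·(T − 274) + 698·4.18·(T − 36.3) + 382·0.78·(T − 36.3) = 0
253.04(T − 274) + 2917.6(T − 36.3) + 297.96(T − 36.3) = 0
3468.6 T = 186059
T = 186059/3468.6 ≈ 53.64 °C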